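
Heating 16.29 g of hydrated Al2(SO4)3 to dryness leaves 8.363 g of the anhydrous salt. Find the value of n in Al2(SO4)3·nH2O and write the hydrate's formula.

Al2(SO4)3·18H2O

Mass of water lost = 16.29 − 8.363 = 7.927 g → 7.927 / 18.02 = 0.4399 mol H2O
Molar mass of Al2(SO4)3 = 342.17 g/mol → mol Al2(SO4)3 = 8.363 / 342.17 = 0.02444
n = 0.4399 / 0.02444 = 18.00 ≈ 18 → Al2(SO4)3·18H2O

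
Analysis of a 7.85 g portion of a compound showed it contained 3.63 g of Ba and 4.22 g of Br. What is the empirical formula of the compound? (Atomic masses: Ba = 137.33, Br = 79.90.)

n(Ba) = 3.63/137.33 = 0.02643, n(Br) = 4.22/79.90 = 0.05282
Ratios (÷ 0.02643): Ba 1.000, Br 1.998
Ratio ≈ 1:2, so the empirical formula is BaBr2

BaBr2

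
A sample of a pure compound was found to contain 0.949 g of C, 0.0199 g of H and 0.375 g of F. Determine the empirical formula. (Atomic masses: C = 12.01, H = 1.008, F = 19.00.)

C4HF

Moles — C: 0.949 / 12.01 = 0.07902 mol; H: 0.0199 / 1.008 = 0.01974 mol; F: 0.375 / 19.00 = 0.01974 mol
Smallest is F at 0.01974 mol; normalising gives C 4.004, H 1.000, F 1.000
≈ 4:1:1 → C4HF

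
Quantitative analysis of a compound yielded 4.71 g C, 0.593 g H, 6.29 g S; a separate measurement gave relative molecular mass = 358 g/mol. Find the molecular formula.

Moles — C: 4.71 / 12.01 = 0.3922 mol; H: 0.593 / 1.008 = 0.5883 mol; S: 6.29 / 32.07 = 0.1961 mol
Divide by the smallest (0.1961 mol S): C 2.000, H 2.999, S 1.000
≈ 2:3:1 → C2H3S
Empirical-formula mass = 59.11 g/mol
n = 358 / 59.11 = 6.06 ≈ 6
Molecular formula = (C2H3S)×6 = C12H18S6

C12H18S6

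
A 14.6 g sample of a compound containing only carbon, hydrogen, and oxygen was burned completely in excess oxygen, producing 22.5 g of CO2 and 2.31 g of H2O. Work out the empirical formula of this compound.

C2HO2

mol C = 22.5 / 44.01 = 0.5112; mass C = 0.5112 × 12.01 = 6.140 g
mol H = 2 × (2.31 / 18.02) = 0.2564; mass H = 0.2564 × 1.008 = 0.2584 g
mass O = 14.6 − (6.399) = 8.201 g → mol O = 0.5126
Smallest is H at 0.2564 mol; normalising gives C 1.994, H 1.000, O 1.999
→ C2HO2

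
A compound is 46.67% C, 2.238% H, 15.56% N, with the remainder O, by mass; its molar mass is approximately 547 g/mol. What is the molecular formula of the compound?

Assume 100 g: 46.67 g C, 2.238 g H, 15.56 g N, 35.532 g O.
Moles — C: 46.67 / 12.01 = 3.886 mol; H: 2.238 / 1.008 = 2.22 mol; N: 15.56 / 14.01 = 1.111 mol; O: 35.532 / 16.00 = 2.221 mol
Divide by the smallest (1.111 mol N): C 3.499, H 1.999, N 1.000, O 2.000
×2: C 7.00, H 4.00, N 2.00, O 4.00 → C7H4N2O4
Empirical-formula mass = 180.12 g/mol
n = 547 / 180.12 = 3.04 ≈ 3
Molecular formula = (C7H4N2O4)×3 = C21H12N6O12

C21H12N6O12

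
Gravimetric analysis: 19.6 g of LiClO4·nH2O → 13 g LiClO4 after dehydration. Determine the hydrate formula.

Mass of water lost = 19.6 − 13 = 6.6 g → 6.6 / 18.02 = 0.3663 mol H2O
Molar mass of LiClO4 = 106.39 g/mol → mol LiClO4 = 13 / 106.39 = 0.1222
n = 0.3663 / 0.1222 = 3.00 ≈ 3 → LiClO4·3H2O

LiClO4·3H2O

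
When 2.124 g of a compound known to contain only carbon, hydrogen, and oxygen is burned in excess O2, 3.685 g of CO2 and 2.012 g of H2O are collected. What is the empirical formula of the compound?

C3H8O2

mol C = 3.685 / 44.01 = 0.08373; mass C = 0.08373 × 12.01 = 1.006 g
mol H = 2 × (2.012 / 18.02) = 0.2233; mass H = 0.2233 × 1.008 = 0.2251 g
mass O = 2.124 − (1.231) = 0.8933 g → mol O = 0.05583
Ratios (÷ 0.05583): C 1.500, H 4.000, O 1.000
Multiply by 2: C 3.00, H 8.00, O 2.00 → C3H8O2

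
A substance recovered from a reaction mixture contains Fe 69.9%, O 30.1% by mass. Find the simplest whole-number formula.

Assume 100 g: 69.9 g Fe, 30.1 g O.
n(Fe) = 69.9/55.85 = 1.252, n(O) = 30.1/16.00 = 1.881
Smallest is Fe at 1.252 mol; normalising gives Fe 1.000, O 1.503
×2: Fe 2.00, O 3.01 → Fe2O3

Fe2O3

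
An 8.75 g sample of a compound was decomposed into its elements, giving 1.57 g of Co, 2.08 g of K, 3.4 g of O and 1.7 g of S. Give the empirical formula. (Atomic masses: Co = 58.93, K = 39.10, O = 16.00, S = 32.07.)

CoK2O8S2

n(Co) = 1.57/58.93 = 0.02664, n(K) = 2.08/39.10 = 0.0532, n(O) = 3.4/16.00 = 0.2125, n(S) = 1.7/32.07 = 0.05301
Ratios (÷ 0.02664): Co 1.000, K 1.997, O 7.976, S 1.990
≈ 1:2:8:2 → CoK2O8S2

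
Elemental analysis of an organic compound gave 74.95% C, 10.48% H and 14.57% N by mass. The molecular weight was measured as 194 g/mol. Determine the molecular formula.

C12H20N2

Assume 100 g: 74.95 g C, 10.48 g H, 14.57 g N.
n(C) = 74.95/12.01 = 6.241, n(H) = 10.48/1.008 = 10.4, n(N) = 14.57/14.01 = 1.04
Smallest is N at 1.04 mol; normalising gives C 6.001, H 9.997, N 1.000
Ratio ≈ 6:10:1, so the empirical formula is C6H10N
Empirical-formula mass = 96.15 g/mol
n = 194 / 96.15 = 2.02 ≈ 2
Molecular formula = (C6H10N)×2 = C12H20N2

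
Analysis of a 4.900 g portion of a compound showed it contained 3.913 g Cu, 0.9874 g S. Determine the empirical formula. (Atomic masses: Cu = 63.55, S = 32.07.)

Cu2S

Cu: 3.913 g ÷ 63.55 g/mol = 0.06157 mol
S: 0.9874 g ÷ 32.07 g/mol = 0.03079 mol
Ratios (÷ 0.03079): Cu 2.000, S 1.000
→ Cu2S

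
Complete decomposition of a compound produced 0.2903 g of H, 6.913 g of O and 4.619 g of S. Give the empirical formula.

H: 0.2903 g ÷ 1.008 g/mol = 0.288 mol
O: 6.913 g ÷ 16.00 g/mol = 0.4321 mol
S: 4.619 g ÷ 32.07 g/mol = 0.144 mol
Divide by the smallest (0.144 mol S): H 2.000, O 3.000, S 1.000
→ H2O3S

H2O3S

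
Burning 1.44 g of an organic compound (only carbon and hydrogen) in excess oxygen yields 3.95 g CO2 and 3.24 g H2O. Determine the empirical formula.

CH4

mol C = 3.95 / 44.01 = 0.08975; mass C = 0.08975 × 12.01 = 1.078 g
mol H = 2 × (3.24 / 18.02) = 0.3596; mass H = 0.3596 × 1.008 = 0.3625 g
Ratios (÷ 0.08975): C 1.000, H 4.007
Ratio ≈ 1:4, so the empirical formula is CH4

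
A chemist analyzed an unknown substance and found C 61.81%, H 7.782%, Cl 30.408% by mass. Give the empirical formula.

C6H9Cl

Assume 100 g: 61.81 g C, 7.782 g H, 30.408 g Cl.
n(C) = 61.81/12.01 = 5.147, n(H) = 7.782/1.008 = 7.72, n(Cl) = 30.408/35.45 = 0.8578
Smallest is Cl at 0.8578 mol; normalising gives C 6.000, H 9.000, Cl 1.000
Ratio ≈ 6:9:1, so the empirical formula is C6H9Cl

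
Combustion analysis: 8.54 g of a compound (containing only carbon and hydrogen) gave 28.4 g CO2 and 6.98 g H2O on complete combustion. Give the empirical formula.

C5H6

mol C = 28.4 / 44.01 = 0.6453; mass C = 0.6453 × 12.01 = 7.750 g
mol H = 2 × (6.98 / 18.02) = 0.7747; mass H = 0.7747 × 1.008 = 0.7809 g
Divide by the smallest (0.6453 mol C): C 1.000, H 1.201
×5: C 5.00, H 6.00 → C5H6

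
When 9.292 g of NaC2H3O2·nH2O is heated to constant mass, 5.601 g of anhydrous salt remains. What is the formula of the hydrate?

Mass of water lost = 9.292 − 5.601 = 3.691 g → 3.691 / 18.02 = 0.2048 mol H2O
Molar mass of NaC2H3O2 = 82.03 g/mol → mol NaC2H3O2 = 5.601 / 82.03 = 0.06828
n = 0.2048 / 0.06828 = 3.00 ≈ 3 → NaC2H3O2·3H2O

NaC2H3O2·3H2O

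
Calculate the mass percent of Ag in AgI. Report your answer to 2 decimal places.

Molar mass = 1(107.87) + 1(126.90) = 234.770 g/mol
Mass of Ag per mole = 1 × 107.87 = 107.870 g
% Ag = 107.870 / 234.770 × 100 = 45.95%

45.95%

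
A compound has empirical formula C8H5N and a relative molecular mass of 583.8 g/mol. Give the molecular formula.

Empirical-formula mass = 115.13 g/mol
n = 583.8 / 115.13 = 5.07 ≈ 5
Molecular formula = (C8H5N)5 = C40H25N5

C40H25N5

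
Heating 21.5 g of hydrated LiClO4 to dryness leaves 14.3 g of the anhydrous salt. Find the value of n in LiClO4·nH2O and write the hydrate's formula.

LiClO4·3H2O

Mass of water lost = 21.5 − 14.3 = 7.2 g → 7.2 / 18.02 = 0.3996 mol H2O
Molar mass of LiClO4 = 106.39 g/mol → mol LiClO4 = 14.3 / 106.39 = 0.1344
n = 0.3996 / 0.1344 = 2.97 ≈ 3 → LiClO4·3H2O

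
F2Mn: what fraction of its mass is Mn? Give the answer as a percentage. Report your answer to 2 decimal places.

59.11%

Molar mass = 2(19.00) + 1(54.94) = 92.940 g/mol
Mass of Mn per mole = 1 × 54.94 = 54.940 g
% Mn = 54.940 / 92.940 × 100 = 59.11%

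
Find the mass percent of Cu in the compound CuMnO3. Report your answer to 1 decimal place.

38.2%

Molar mass = 1(63.55) + 1(54.94) + 3(16.00) = 166.490 g/mol
Mass of Cu per mole = 1 × 63.55 = 63.550 g
% Cu = 63.550 / 166.490 × 100 = 38.2%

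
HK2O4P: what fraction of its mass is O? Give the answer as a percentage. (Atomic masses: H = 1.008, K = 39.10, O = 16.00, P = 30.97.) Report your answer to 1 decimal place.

Molar mass = 1(1.008) + 2(39.10) + 4(16.00) + 1(30.97) = 174.178 g/mol
Mass of O per mole = 4 × 16.00 = 64.000 g
% O = 64.000 / 174.178 × 100 = 36.7%

36.7%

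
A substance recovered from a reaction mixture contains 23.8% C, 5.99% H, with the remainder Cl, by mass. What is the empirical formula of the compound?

CH3Cl

Assume 100 g: 23.8 g C, 5.99 g H, 70.21 g Cl.
Moles — C: 23.8 / 12.01 = 1.982 mol; H: 5.99 / 1.008 = 5.942 mol; Cl: 70.21 / 35.45 = 1.981 mol
Ratios (÷ 1.981): C 1.001, H 3.000, Cl 1.000
≈ 1:3:1 → CH3Cl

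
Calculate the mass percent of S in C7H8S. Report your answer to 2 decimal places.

Molar mass = 7(12.01) + 8(1.008) + 1(32.07) = 124.204 g/mol
Mass of S per mole = 1 × 32.07 = 32.070 g
% S = 32.070 / 124.204 × 100 = 25.82%

25.82%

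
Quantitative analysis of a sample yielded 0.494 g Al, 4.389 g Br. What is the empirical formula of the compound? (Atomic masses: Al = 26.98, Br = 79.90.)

AlBr3

n(Al) = 0.494/26.98 = 0.01831, n(Br) = 4.389/79.90 = 0.05493
Divide by the smallest (0.01831 mol Al): Al 1.000, Br 3.000
→ AlBr3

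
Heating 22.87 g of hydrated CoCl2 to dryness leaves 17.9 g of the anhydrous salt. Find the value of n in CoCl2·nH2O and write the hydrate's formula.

Mass of water lost = 22.87 − 17.9 = 4.97 g → 4.97 / 18.02 = 0.2758 mol H2O
Molar mass of CoCl2 = 129.83 g/mol → mol CoCl2 = 17.9 / 129.83 = 0.1379
n = 0.2758 / 0.1379 = 2.00 ≈ 2 → CoCl2·2H2O

CoCl2·2H2O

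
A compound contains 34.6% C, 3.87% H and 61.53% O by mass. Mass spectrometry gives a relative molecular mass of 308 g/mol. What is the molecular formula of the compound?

C9H12O12

Assume 100 g: 34.6 g C, 3.87 g H, 61.53 g O.
Moles — C: 34.6 / 12.01 = 2.881 mol; H: 3.87 / 1.008 = 3.839 mol; O: 61.53 / 16.00 = 3.846 mol
Smallest is C at 2.881 mol; normalising gives C 1.000, H 1.333, O 1.335
Multiply by 3: C 3.00, H 4.00, O 4.00 → C3H4O4
Empirical-formula mass = 104.06 g/mol
n = 308 / 104.06 = 2.96 ≈ 3
Molecular formula = (C3H4O4)×3 = C9H12O12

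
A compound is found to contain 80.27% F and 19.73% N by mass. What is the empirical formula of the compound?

F3N

Assume 100 g: 80.27 g F, 19.73 g N.
F: 80.27 g ÷ 19.00 g/mol = 4.225 mol
N: 19.73 g ÷ 14.01 g/mol = 1.408 mol
Divide by the smallest (1.408 mol N): F 3.000, N 1.000
≈ 3:1 → F3N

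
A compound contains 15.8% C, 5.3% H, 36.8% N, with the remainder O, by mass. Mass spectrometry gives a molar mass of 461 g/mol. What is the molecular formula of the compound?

Assume 100 g: 15.8 g C, 5.3 g H, 36.8 g N, 42.1 g O.
n(C) = 15.8/12.01 = 1.316, n(H) = 5.3/1.008 = 5.258, n(N) = 36.8/14.01 = 2.627, n(O) = 42.1/16.00 = 2.631
Smallest is C at 1.316 mol; normalising gives C 1.000, H 3.997, N 1.997, O 2.000
≈ 1:4:2:2 → CH4N2O2
Empirical-formula mass = 76.06 g/mol
n = 461 / 76.06 = 6.06 ≈ 6
Molecular formula = (CH4N2O2)×6 = C6H24N12O12

C6H24N12O12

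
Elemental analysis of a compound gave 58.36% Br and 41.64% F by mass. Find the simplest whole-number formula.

Assume 100 g: 58.36 g Br, 41.64 g F.
Br: 58.36 g ÷ 79.90 g/mol = 0.7304 mol
F: 41.64 g ÷ 19.00 g/mol = 2.192 mol
Divide by the smallest (0.7304 mol Br): Br 1.000, F 3.000
→ BrF3

BrF3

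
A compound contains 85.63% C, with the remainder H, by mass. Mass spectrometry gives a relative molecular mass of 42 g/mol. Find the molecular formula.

Assume 100 g: 85.63 g C, 14.37 g H.
n(C) = 85.63/12.01 = 7.13, n(H) = 14.37/1.008 = 14.26
Divide by the smallest (7.13 mol C): C 1.000, H 1.999
Ratio ≈ 1:2, so the empirical formula is CH2
Empirical-formula mass = 14.03 g/mol
n = 42 / 14.03 = 2.99 ≈ 3
Molecular formula = (CH2)×3 = C3H6

C3H6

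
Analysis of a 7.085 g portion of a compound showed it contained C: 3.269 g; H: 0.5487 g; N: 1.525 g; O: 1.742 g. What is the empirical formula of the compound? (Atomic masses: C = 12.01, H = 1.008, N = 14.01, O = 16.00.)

C5H10N2O2

Moles — C: 3.269 / 12.01 = 0.2722 mol; H: 0.5487 / 1.008 = 0.5443 mol; N: 1.525 / 14.01 = 0.1089 mol; O: 1.742 / 16.00 = 0.1089 mol
Ratios (÷ 0.1089): C 2.501, H 5.001, N 1.000, O 1.000
×2: C 5.00, H 10.00, N 2.00, O 2.00 → C5H10N2O2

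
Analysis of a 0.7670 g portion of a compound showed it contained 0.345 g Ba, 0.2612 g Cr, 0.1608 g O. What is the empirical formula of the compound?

n(Ba) = 0.345/137.33 = 0.002512, n(Cr) = 0.2612/52.00 = 0.005023, n(O) = 0.1608/16.00 = 0.01005
Ratios (÷ 0.002512): Ba 1.000, Cr 1.999, O 4.000
→ BaCr2O4

BaCr2O4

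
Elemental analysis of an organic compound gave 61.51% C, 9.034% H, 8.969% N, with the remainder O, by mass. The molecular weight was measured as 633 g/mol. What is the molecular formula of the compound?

C32H56N4O8

Assume 100 g: 61.51 g C, 9.034 g H, 8.969 g N, 20.487 g O.
C: 61.51 g ÷ 12.01 g/mol = 5.122 mol
H: 9.034 g ÷ 1.008 g/mol = 8.962 mol
N: 8.969 g ÷ 14.01 g/mol = 0.6402 mol
O: 20.487 g ÷ 16.00 g/mol = 1.28 mol
Smallest is N at 0.6402 mol; normalising gives C 8.000, H 14.000, N 1.000, O 2.000
→ C8H14NO2
Empirical-formula mass = 156.20 g/mol
n = 633 / 156.20 = 4.05 ≈ 4
Molecular formula = (C8H14NO2)×4 = C32H56N4O8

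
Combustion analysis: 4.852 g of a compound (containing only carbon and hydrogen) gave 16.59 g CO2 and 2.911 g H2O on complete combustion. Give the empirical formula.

mol C = 16.59 / 44.01 = 0.3770; mass C = 0.3770 × 12.01 = 4.527 g
mol H = 2 × (2.911 / 18.02) = 0.3231; mass H = 0.3231 × 1.008 = 0.3257 g
Smallest is H at 0.3231 mol; normalising gives C 1.167, H 1.000
Scaling by 6: C 7.00, H 6.00 → C7H6

C7H6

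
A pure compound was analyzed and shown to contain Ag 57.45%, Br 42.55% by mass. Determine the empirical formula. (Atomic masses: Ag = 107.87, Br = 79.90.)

AgBr

Assume 100 g: 57.45 g Ag, 42.55 g Br.
Ag: 57.45 g ÷ 107.87 g/mol = 0.5326 mol
Br: 42.55 g ÷ 79.90 g/mol = 0.5325 mol
Smallest is Br at 0.5325 mol; normalising gives Ag 1.000, Br 1.000
≈ 1:1 → AgBr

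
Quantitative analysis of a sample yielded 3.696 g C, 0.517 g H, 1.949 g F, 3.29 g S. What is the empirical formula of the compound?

C3H5FS

C: 3.696 g ÷ 12.01 g/mol = 0.3077 mol
H: 0.517 g ÷ 1.008 g/mol = 0.5129 mol
F: 1.949 g ÷ 19.00 g/mol = 0.1026 mol
S: 3.29 g ÷ 32.07 g/mol = 0.1026 mol
Ratios (÷ 0.1026): C 3.000, H 5.000, F 1.000, S 1.000
Ratio ≈ 3:5:1:1, so the empirical formula is C3H5FS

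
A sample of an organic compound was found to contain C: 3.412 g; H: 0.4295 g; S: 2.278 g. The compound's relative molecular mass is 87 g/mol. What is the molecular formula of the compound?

Moles — C: 3.412 / 12.01 = 0.2841 mol; H: 0.4295 / 1.008 = 0.4261 mol; S: 2.278 / 32.07 = 0.07103 mol
Ratios (÷ 0.07103): C 4.000, H 5.999, S 1.000
Ratio ≈ 4:6:1, so the empirical formula is C4H6S
Empirical-formula mass = 86.16 g/mol
n = 87 / 86.16 = 1.01 ≈ 1
Molecular formula = empirical formula = C4H6S

C4H6S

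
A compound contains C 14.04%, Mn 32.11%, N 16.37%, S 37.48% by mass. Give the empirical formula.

C2MnN2S2

Assume 100 g: 14.04 g C, 32.11 g Mn, 16.37 g N, 37.48 g S.
C: 14.04 g ÷ 12.01 g/mol = 1.169 mol
Mn: 32.11 g ÷ 54.94 g/mol = 0.5845 mol
N: 16.37 g ÷ 14.01 g/mol = 1.168 mol
S: 37.48 g ÷ 32.07 g/mol = 1.169 mol
Smallest is Mn at 0.5845 mol; normalising gives C 2.000, Mn 1.000, N 1.999, S 2.000
≈ 2:1:2:2 → C2MnN2S2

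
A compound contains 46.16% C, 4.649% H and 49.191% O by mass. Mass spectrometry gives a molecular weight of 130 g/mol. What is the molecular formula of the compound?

Assume 100 g: 46.16 g C, 4.649 g H, 49.191 g O.
C: 46.16 g ÷ 12.01 g/mol = 3.843 mol
H: 4.649 g ÷ 1.008 g/mol = 4.612 mol
O: 49.191 g ÷ 16.00 g/mol = 3.074 mol
Smallest is O at 3.074 mol; normalising gives C 1.250, H 1.500, O 1.000
Scaling by 4: C 5.00, H 6.00, O 4.00 → C5H6O4
Empirical-formula mass = 130.10 g/mol
n = 130 / 130.10 = 1.00 ≈ 1
Molecular formula = empirical formula = C5H6O4

C5H6O4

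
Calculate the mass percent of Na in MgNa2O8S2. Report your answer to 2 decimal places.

Molar mass = 1(24.31) + 2(22.99) + 8(16.00) + 2(32.07) = 262.430 g/mol
Mass of Na per mole = 2 × 22.99 = 45.980 g
% Na = 45.980 / 262.430 × 100 = 17.52%

17.52%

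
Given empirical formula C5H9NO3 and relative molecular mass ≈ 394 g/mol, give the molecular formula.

Empirical-formula mass = 131.13 g/mol
n = 394 / 131.13 = 3.00 ≈ 3
Molecular formula = (C5H9NO3)3 = C15H27N3O9

C15H27N3O9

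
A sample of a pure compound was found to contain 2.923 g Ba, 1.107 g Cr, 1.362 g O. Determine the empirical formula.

BaCrO4

Ba: 2.923 g ÷ 137.33 g/mol = 0.02128 mol
Cr: 1.107 g ÷ 52.00 g/mol = 0.02129 mol
O: 1.362 g ÷ 16.00 g/mol = 0.08513 mol
Divide by the smallest (0.02128 mol Ba): Ba 1.000, Cr 1.000, O 3.999
→ BaCrO4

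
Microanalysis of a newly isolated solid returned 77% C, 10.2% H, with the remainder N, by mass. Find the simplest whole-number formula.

Assume 100 g: 77 g C, 10.2 g H, 12.8 g N.
Moles — C: 77 / 12.01 = 6.411 mol; H: 10.2 / 1.008 = 10.12 mol; N: 12.8 / 14.01 = 0.9136 mol
Divide by the smallest (0.9136 mol N): C 7.017, H 11.076, N 1.000
≈ 7:11:1 → C7H11N

C7H11N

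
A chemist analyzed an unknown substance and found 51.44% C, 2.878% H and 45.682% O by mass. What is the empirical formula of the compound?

C3H2O2

Assume 100 g: 51.44 g C, 2.878 g H, 45.682 g O.
C: 51.44 g ÷ 12.01 g/mol = 4.283 mol
H: 2.878 g ÷ 1.008 g/mol = 2.855 mol
O: 45.682 g ÷ 16.00 g/mol = 2.855 mol
Ratios (÷ 2.855): C 1.500, H 1.000, O 1.000
Multiply by 2: C 3.00, H 2.00, O 2.00 → C3H2O2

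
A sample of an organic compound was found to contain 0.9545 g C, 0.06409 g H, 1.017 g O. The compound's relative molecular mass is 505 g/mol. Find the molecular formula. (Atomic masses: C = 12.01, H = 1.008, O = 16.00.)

C20H16O16

Moles — C: 0.9545 / 12.01 = 0.07948 mol; H: 0.06409 / 1.008 = 0.06358 mol; O: 1.017 / 16.00 = 0.06356 mol
Ratios (÷ 0.06356): C 1.250, H 1.000, O 1.000
×4: C 5.00, H 4.00, O 4.00 → C5H4O4
Empirical-formula mass = 128.08 g/mol
n = 505 / 128.08 = 3.94 ≈ 4
Molecular formula = (C5H4O4)×4 = C20H16O16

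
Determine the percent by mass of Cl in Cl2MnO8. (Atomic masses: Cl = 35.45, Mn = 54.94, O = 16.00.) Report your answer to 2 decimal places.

27.93%

Molar mass = 2(35.45) + 1(54.94) + 8(16.00) = 253.840 g/mol
Mass of Cl per mole = 2 × 35.45 = 70.900 g
% Cl = 70.900 / 253.840 × 100 = 27.93%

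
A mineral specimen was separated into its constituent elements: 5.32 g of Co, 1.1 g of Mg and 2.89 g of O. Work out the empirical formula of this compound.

Co2MgO4

Moles — Co: 5.32 / 58.93 = 0.09028 mol; Mg: 1.1 / 24.31 = 0.04525 mol; O: 2.89 / 16.00 = 0.1806 mol
Divide by the smallest (0.04525 mol Mg): Co 1.995, Mg 1.000, O 3.992
Ratio ≈ 2:1:4, so the empirical formula is Co2MgO4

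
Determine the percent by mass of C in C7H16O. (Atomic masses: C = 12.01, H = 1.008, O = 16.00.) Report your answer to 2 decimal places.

Molar mass = 7(12.01) + 16(1.008) + 1(16.00) = 116.198 g/mol
Mass of C per mole = 7 × 12.01 = 84.070 g
% C = 84.070 / 116.198 × 100 = 72.35%

72.35%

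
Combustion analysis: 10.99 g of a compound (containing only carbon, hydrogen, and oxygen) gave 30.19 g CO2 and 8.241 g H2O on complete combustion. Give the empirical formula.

mol C = 30.19 / 44.01 = 0.6860; mass C = 0.6860 × 12.01 = 8.239 g
mol H = 2 × (8.241 / 18.02) = 0.9147; mass H = 0.9147 × 1.008 = 0.9220 g
mass O = 10.99 − (9.161) = 1.829 g → mol O = 0.1143
Ratios (÷ 0.1143): C 6.000, H 8.000, O 1.000
Ratio ≈ 6:8:1, so the empirical formula is C6H8O

C6H8O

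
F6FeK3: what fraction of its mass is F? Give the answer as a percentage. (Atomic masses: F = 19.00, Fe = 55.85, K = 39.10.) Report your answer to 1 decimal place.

Molar mass = 6(19.00) + 1(55.85) + 3(39.10) = 287.150 g/mol
Mass of F per mole = 6 × 19.00 = 114.000 g
% F = 114.000 / 287.150 × 100 = 39.7%

39.7%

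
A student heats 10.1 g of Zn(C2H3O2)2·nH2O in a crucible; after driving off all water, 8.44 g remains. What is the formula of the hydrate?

Zn(C2H3O2)2·2H2O

Mass of water lost = 10.1 − 8.44 = 1.66 g → 1.66 / 18.02 = 0.09212 mol H2O
Molar mass of Zn(C2H3O2)2 = 183.47 g/mol → mol Zn(C2H3O2)2 = 8.44 / 183.47 = 0.046
n = 0.09212 / 0.046 = 2.00 ≈ 2 → Zn(C2H3O2)2·2H2O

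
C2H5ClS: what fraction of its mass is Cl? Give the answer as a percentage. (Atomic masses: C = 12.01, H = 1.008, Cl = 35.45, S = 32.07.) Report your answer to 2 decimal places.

Molar mass = 2(12.01) + 5(1.008) + 1(35.45) + 1(32.07) = 96.580 g/mol
Mass of Cl per mole = 1 × 35.45 = 35.450 g
% Cl = 35.450 / 96.580 × 100 = 36.71%

36.71%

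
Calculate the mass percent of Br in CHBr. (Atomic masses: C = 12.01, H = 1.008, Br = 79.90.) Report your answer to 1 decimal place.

Molar mass = 1(12.01) + 1(1.008) + 1(79.90) = 92.918 g/mol
Mass of Br per mole = 1 × 79.90 = 79.900 g
% Br = 79.900 / 92.918 × 100 = 86.0%

86.0%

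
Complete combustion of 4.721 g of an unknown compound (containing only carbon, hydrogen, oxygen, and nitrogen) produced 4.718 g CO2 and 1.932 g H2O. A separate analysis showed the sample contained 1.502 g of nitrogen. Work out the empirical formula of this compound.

mol C = 4.718 / 44.01 = 0.1072; mass C = 0.1072 × 12.01 = 1.288 g
mol H = 2 × (1.932 / 18.02) = 0.2144; mass H = 0.2144 × 1.008 = 0.2161 g
mol N = 1.502 / 14.01 = 0.1072
mass O = 4.721 − (3.006) = 1.715 g → mol O = 0.1072
Ratios (÷ 0.1072): C 1.000, H 2.000, N 1.000, O 1.000
Ratio ≈ 1:2:1:1, so the empirical formula is CH2NO

CH2NO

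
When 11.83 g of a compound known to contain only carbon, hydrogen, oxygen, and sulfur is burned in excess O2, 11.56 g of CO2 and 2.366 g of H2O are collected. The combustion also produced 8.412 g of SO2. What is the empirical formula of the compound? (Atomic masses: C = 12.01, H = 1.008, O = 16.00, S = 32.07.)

mol C = 11.56 / 44.01 = 0.2627; mass C = 0.2627 × 12.01 = 3.155 g
mol H = 2 × (2.366 / 18.02) = 0.2626; mass H = 0.2626 × 1.008 = 0.2647 g
mol S = 8.412 / 64.07 = 0.1313; mass S = 4.211 g
mass O = 11.83 − (7.630) = 4.200 g → mol O = 0.2625
Smallest is S at 0.1313 mol; normalising gives C 2.001, H 2.000, O 1.999, S 1.000
Ratio ≈ 2:2:2:1, so the empirical formula is C2H2O2S

C2H2O2S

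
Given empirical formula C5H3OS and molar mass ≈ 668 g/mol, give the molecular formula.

Empirical-formula mass = 111.14 g/mol
n = 668 / 111.14 = 6.01 ≈ 6
Molecular formula = (C5H3OS)6 = C30H18O6S6

C30H18O6S6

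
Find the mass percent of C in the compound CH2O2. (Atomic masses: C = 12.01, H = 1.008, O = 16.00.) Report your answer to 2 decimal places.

Molar mass = 1(12.01) + 2(1.008) + 2(16.00) = 46.026 g/mol
Mass of C per mole = 1 × 12.01 = 12.010 g
% C = 12.010 / 46.026 × 100 = 26.09%

26.09%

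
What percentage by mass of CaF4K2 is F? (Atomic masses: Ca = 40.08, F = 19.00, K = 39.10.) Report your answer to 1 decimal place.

39.1%

Molar mass = 1(40.08) + 4(19.00) + 2(39.10) = 194.280 g/mol
Mass of F per mole = 4 × 19.00 = 76.000 g
% F = 76.000 / 194.280 × 100 = 39.1%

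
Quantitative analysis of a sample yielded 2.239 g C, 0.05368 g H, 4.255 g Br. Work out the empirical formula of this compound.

C7H2Br2

n(C) = 2.239/12.01 = 0.1864, n(H) = 0.05368/1.008 = 0.05325, n(Br) = 4.255/79.90 = 0.05325
Divide by the smallest (0.05325 mol H): C 3.501, H 1.000, Br 1.000
×2: C 7.00, H 2.00, Br 2.00 → C7H2Br2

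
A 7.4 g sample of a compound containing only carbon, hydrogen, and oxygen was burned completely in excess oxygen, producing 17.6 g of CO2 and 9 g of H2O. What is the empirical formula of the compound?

mol C = 17.6 / 44.01 = 0.3999; mass C = 0.3999 × 12.01 = 4.803 g
mol H = 2 × (9 / 18.02) = 0.9989; mass H = 0.9989 × 1.008 = 1.007 g
mass O = 7.4 − (5.810) = 1.590 g → mol O = 0.09939
Ratios (÷ 0.09939): C 4.024, H 10.050, O 1.000
→ C4H10O

C4H10O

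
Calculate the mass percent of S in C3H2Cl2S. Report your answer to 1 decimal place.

22.7%

Molar mass = 3(12.01) + 2(1.008) + 2(35.45) + 1(32.07) = 141.016 g/mol
Mass of S per mole = 1 × 32.07 = 32.070 g
% S = 32.070 / 141.016 × 100 = 22.7%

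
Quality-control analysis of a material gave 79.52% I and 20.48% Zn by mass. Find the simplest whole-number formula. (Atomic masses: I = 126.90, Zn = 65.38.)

Assume 100 g: 79.52 g I, 20.48 g Zn.
I: 79.52 g ÷ 126.90 g/mol = 0.6266 mol
Zn: 20.48 g ÷ 65.38 g/mol = 0.3132 mol
Divide by the smallest (0.3132 mol Zn): I 2.000, Zn 1.000
≈ 2:1 → I2Zn

I2Zn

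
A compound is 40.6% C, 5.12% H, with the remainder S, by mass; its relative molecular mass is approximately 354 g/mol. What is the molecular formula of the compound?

Assume 100 g: 40.6 g C, 5.12 g H, 54.28 g S.
n(C) = 40.6/12.01 = 3.381, n(H) = 5.12/1.008 = 5.079, n(S) = 54.28/32.07 = 1.693
Divide by the smallest (1.693 mol S): C 1.997, H 3.001, S 1.000
≈ 2:3:1 → C2H3S
Empirical-formula mass = 59.11 g/mol
n = 354 / 59.11 = 5.99 ≈ 6
Molecular formula = (C2H3S)×6 = C12H18S6

C12H18S6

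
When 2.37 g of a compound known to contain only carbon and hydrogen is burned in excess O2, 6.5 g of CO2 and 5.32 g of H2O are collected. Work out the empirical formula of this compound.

CH4

mol C = 6.5 / 44.01 = 0.1477; mass C = 0.1477 × 12.01 = 1.774 g
mol H = 2 × (5.32 / 18.02) = 0.5905; mass H = 0.5905 × 1.008 = 0.5952 g
Smallest is C at 0.1477 mol; normalising gives C 1.000, H 3.998
≈ 1:4 → CH4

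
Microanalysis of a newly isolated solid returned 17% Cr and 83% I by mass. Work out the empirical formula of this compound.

Assume 100 g: 17 g Cr, 83 g I.
n(Cr) = 17/52.00 = 0.3269, n(I) = 83/126.90 = 0.6541
Smallest is Cr at 0.3269 mol; normalising gives Cr 1.000, I 2.001
Ratio ≈ 1:2, so the empirical formula is CrI2

CrI2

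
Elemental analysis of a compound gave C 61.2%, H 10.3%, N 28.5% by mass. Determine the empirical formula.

C5H10N2

Assume 100 g: 61.2 g C, 10.3 g H, 28.5 g N.
Moles — C: 61.2 / 12.01 = 5.096 mol; H: 10.3 / 1.008 = 10.22 mol; N: 28.5 / 14.01 = 2.034 mol
Smallest is N at 2.034 mol; normalising gives C 2.505, H 5.023, N 1.000
Scaling by 2: C 5.01, H 10.05, N 2.00 → C5H10N2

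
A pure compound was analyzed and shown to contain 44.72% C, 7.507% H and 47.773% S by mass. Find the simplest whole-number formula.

Assume 100 g: 44.72 g C, 7.507 g H, 47.773 g S.
n(C) = 44.72/12.01 = 3.724, n(H) = 7.507/1.008 = 7.447, n(S) = 47.773/32.07 = 1.49
Divide by the smallest (1.49 mol S): C 2.500, H 4.999, S 1.000
Scaling by 2: C 5.00, H 10.00, S 2.00 → C5H10S2

C5H10S2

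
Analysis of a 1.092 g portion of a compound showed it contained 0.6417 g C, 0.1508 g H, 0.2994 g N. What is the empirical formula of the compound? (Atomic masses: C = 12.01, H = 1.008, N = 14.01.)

n(C) = 0.6417/12.01 = 0.05343, n(H) = 0.1508/1.008 = 0.1496, n(N) = 0.2994/14.01 = 0.02137
Ratios (÷ 0.02137): C 2.500, H 7.000, N 1.000
Multiply by 2: C 5.00, H 14.00, N 2.00 → C5H14N2

C5H14N2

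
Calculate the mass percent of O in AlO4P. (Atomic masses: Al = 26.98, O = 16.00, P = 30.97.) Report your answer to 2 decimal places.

52.48%

Molar mass = 1(26.98) + 4(16.00) + 1(30.97) = 121.950 g/mol
Mass of O per mole = 4 × 16.00 = 64.000 g
% O = 64.000 / 121.950 × 100 = 52.48%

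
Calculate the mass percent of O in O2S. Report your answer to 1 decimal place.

Molar mass = 2(16.00) + 1(32.07) = 64.070 g/mol
Mass of O per mole = 2 × 16.00 = 32.000 g
% O = 32.000 / 64.070 × 100 = 49.9%

49.9%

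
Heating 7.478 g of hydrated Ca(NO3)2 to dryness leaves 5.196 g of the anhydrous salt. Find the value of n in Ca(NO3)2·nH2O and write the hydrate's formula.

Ca(NO3)2·4H2O

Mass of water lost = 7.478 − 5.196 = 2.282 g → 2.282 / 18.02 = 0.1266 mol H2O
Molar mass of Ca(NO3)2 = 164.10 g/mol → mol Ca(NO3)2 = 5.196 / 164.10 = 0.03166
n = 0.1266 / 0.03166 = 4.00 ≈ 4 → Ca(NO3)2·4H2O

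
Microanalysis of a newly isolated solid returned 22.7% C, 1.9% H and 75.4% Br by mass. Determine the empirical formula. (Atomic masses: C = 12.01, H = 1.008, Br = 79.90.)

C2H2Br

Assume 100 g: 22.7 g C, 1.9 g H, 75.4 g Br.
C: 22.7 g ÷ 12.01 g/mol = 1.89 mol
H: 1.9 g ÷ 1.008 g/mol = 1.885 mol
Br: 75.4 g ÷ 79.90 g/mol = 0.9437 mol
Smallest is Br at 0.9437 mol; normalising gives C 2.003, H 1.997, Br 1.000
→ C2H2Br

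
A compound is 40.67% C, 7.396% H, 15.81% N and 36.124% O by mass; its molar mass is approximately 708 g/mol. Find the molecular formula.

Assume 100 g: 40.67 g C, 7.396 g H, 15.81 g N, 36.124 g O.
n(C) = 40.67/12.01 = 3.386, n(H) = 7.396/1.008 = 7.337, n(N) = 15.81/14.01 = 1.128, n(O) = 36.124/16.00 = 2.258
Divide by the smallest (1.128 mol N): C 3.001, H 6.502, N 1.000, O 2.001
Scaling by 2: C 6.00, H 13.00, N 2.00, O 4.00 → C6H13N2O4
Empirical-formula mass = 177.18 g/mol
n = 708 / 177.18 = 4.00 ≈ 4
Molecular formula = (C6H13N2O4)×4 = C24H52N8O16

C24H52N8O16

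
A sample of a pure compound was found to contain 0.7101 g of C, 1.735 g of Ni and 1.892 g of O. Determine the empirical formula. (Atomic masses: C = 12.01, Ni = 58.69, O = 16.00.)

C: 0.7101 g ÷ 12.01 g/mol = 0.05913 mol
Ni: 1.735 g ÷ 58.69 g/mol = 0.02956 mol
O: 1.892 g ÷ 16.00 g/mol = 0.1182 mol
Divide by the smallest (0.02956 mol Ni): C 2.000, Ni 1.000, O 4.000
Ratio ≈ 2:1:4, so the empirical formula is C2NiO4

C2NiO4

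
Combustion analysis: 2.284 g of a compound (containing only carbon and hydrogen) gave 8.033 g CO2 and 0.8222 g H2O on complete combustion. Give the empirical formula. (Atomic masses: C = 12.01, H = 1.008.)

C2H

mol C = 8.033 / 44.01 = 0.1825; mass C = 0.1825 × 12.01 = 2.192 g
mol H = 2 × (0.8222 / 18.02) = 0.09125; mass H = 0.09125 × 1.008 = 0.09198 g
Divide by the smallest (0.09125 mol H): C 2.000, H 1.000
Ratio ≈ 2:1, so the empirical formula is C2H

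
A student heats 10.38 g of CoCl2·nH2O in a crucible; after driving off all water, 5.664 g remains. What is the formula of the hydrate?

CoCl2·6H2O

Mass of water lost = 10.38 − 5.664 = 4.716 g → 4.716 / 18.02 = 0.2617 mol H2O
Molar mass of CoCl2 = 129.83 g/mol → mol CoCl2 = 5.664 / 129.83 = 0.04363
n = 0.2617 / 0.04363 = 6.00 ≈ 6 → CoCl2·6H2O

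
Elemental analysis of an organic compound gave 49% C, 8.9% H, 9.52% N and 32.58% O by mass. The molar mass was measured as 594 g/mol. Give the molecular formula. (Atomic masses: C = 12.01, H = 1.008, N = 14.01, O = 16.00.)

C24H52N4O12

Assume 100 g: 49 g C, 8.9 g H, 9.52 g N, 32.58 g O.
Moles — C: 49 / 12.01 = 4.08 mol; H: 8.9 / 1.008 = 8.829 mol; N: 9.52 / 14.01 = 0.6795 mol; O: 32.58 / 16.00 = 2.036 mol
Smallest is N at 0.6795 mol; normalising gives C 6.004, H 12.994, N 1.000, O 2.997
≈ 6:13:1:3 → C6H13NO3
Empirical-formula mass = 147.17 g/mol
n = 594 / 147.17 = 4.04 ≈ 4
Molecular formula = (C6H13NO3)×4 = C24H52N4O12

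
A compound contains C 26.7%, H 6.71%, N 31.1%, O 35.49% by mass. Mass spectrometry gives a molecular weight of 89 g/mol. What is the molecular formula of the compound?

C2H6N2O2

Assume 100 g: 26.7 g C, 6.71 g H, 31.1 g N, 35.49 g O.
C: 26.7 g ÷ 12.01 g/mol = 2.223 mol
H: 6.71 g ÷ 1.008 g/mol = 6.657 mol
N: 31.1 g ÷ 14.01 g/mol = 2.22 mol
O: 35.49 g ÷ 16.00 g/mol = 2.218 mol
Ratios (÷ 2.218): C 1.002, H 3.001, N 1.001, O 1.000
Ratio ≈ 1:3:1:1, so the empirical formula is CH3NO
Empirical-formula mass = 45.04 g/mol
n = 89 / 45.04 = 1.98 ≈ 2
Molecular formula = (CH3NO)×2 = C2H6N2O2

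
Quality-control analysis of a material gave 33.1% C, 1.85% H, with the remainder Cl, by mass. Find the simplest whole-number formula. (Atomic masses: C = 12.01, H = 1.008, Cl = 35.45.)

Assume 100 g: 33.1 g C, 1.85 g H, 65.05 g Cl.
Moles — C: 33.1 / 12.01 = 2.756 mol; H: 1.85 / 1.008 = 1.835 mol; Cl: 65.05 / 35.45 = 1.835 mol
Smallest is Cl at 1.835 mol; normalising gives C 1.502, H 1.000, Cl 1.000
Multiply by 2: C 3.00, H 2.00, Cl 2.00 → C3H2Cl2

C3H2Cl2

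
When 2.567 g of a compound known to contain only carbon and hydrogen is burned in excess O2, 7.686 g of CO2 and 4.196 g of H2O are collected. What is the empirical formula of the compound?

C3H8

mol C = 7.686 / 44.01 = 0.1746; mass C = 0.1746 × 12.01 = 2.097 g
mol H = 2 × (4.196 / 18.02) = 0.4657; mass H = 0.4657 × 1.008 = 0.4694 g
Smallest is C at 0.1746 mol; normalising gives C 1.000, H 2.667
Multiply by 3: C 3.00, H 8.00 → C3H8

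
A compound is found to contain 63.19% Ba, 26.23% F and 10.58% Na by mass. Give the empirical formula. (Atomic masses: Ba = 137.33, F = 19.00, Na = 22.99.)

BaF3Na

Assume 100 g: 63.19 g Ba, 26.23 g F, 10.58 g Na.
Moles — Ba: 63.19 / 137.33 = 0.4601 mol; F: 26.23 / 19.00 = 1.381 mol; Na: 10.58 / 22.99 = 0.4602 mol
Smallest is Ba at 0.4601 mol; normalising gives Ba 1.000, F 3.000, Na 1.000
≈ 1:3:1 → BaF3Na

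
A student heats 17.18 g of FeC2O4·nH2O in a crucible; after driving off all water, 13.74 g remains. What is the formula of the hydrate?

FeC2O4·2H2O

Mass of water lost = 17.18 − 13.74 = 3.44 g → 3.44 / 18.02 = 0.1909 mol H2O
Molar mass of FeC2O4 = 143.87 g/mol → mol FeC2O4 = 13.74 / 143.87 = 0.0955
n = 0.1909 / 0.0955 = 2.00 ≈ 2 → FeC2O4·2H2O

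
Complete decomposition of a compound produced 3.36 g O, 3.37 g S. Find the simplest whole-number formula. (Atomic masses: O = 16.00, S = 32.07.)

O2S

n(O) = 3.36/16.00 = 0.21, n(S) = 3.37/32.07 = 0.1051
Ratios (÷ 0.1051): O 1.998, S 1.000
Ratio ≈ 2:1, so the empirical formula is O2S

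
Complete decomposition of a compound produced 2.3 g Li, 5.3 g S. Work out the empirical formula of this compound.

Li2S

n(Li) = 2.3/6.94 = 0.3314, n(S) = 5.3/32.07 = 0.1653
Divide by the smallest (0.1653 mol S): Li 2.005, S 1.000
≈ 2:1 → Li2S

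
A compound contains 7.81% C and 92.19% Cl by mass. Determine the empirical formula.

Assume 100 g: 7.81 g C, 92.19 g Cl.
n(C) = 7.81/12.01 = 0.6503, n(Cl) = 92.19/35.45 = 2.601
Divide by the smallest (0.6503 mol C): C 1.000, Cl 3.999
≈ 1:4 → CCl4

CCl4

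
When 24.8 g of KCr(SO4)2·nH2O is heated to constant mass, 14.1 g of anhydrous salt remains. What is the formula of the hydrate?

Mass of water lost = 24.8 − 14.1 = 10.7 g → 10.7 / 18.02 = 0.5938 mol H2O
Molar mass of KCr(SO4)2 = 283.24 g/mol → mol KCr(SO4)2 = 14.1 / 283.24 = 0.04978
n = 0.5938 / 0.04978 = 11.93 ≈ 12 → KCr(SO4)2·12H2O

KCr(SO4)2·12H2O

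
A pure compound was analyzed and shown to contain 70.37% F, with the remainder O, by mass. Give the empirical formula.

Assume 100 g: 70.37 g F, 29.63 g O.
n(F) = 70.37/19.00 = 3.704, n(O) = 29.63/16.00 = 1.852
Smallest is O at 1.852 mol; normalising gives F 2.000, O 1.000
Ratio ≈ 2:1, so the empirical formula is F2O

F2O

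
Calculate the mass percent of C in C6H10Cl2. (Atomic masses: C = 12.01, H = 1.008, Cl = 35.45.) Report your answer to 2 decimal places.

47.09%

Molar mass = 6(12.01) + 10(1.008) + 2(35.45) = 153.040 g/mol
Mass of C per mole = 6 × 12.01 = 72.060 g
% C = 72.060 / 153.040 × 100 = 47.09%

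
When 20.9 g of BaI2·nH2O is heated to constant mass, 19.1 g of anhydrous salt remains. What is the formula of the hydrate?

BaI2·2H2O

Mass of water lost = 20.9 − 19.1 = 1.8 g → 1.8 / 18.02 = 0.09989 mol H2O
Molar mass of BaI2 = 391.13 g/mol → mol BaI2 = 19.1 / 391.13 = 0.04883
n = 0.09989 / 0.04883 = 2.05 ≈ 2 → BaI2·2H2O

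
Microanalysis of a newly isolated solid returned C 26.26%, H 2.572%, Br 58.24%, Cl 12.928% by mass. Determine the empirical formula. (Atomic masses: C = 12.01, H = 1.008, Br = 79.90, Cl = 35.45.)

Assume 100 g: 26.26 g C, 2.572 g H, 58.24 g Br, 12.928 g Cl.
n(C) = 26.26/12.01 = 2.187, n(H) = 2.572/1.008 = 2.552, n(Br) = 58.24/79.90 = 0.7289, n(Cl) = 12.928/35.45 = 0.3647
Divide by the smallest (0.3647 mol Cl): C 5.996, H 6.997, Br 1.999, Cl 1.000
→ C6H7Br2Cl

C6H7Br2Cl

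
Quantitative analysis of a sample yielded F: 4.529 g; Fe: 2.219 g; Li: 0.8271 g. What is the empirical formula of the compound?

Moles — F: 4.529 / 19.00 = 0.2384 mol; Fe: 2.219 / 55.85 = 0.03973 mol; Li: 0.8271 / 6.94 = 0.1192 mol
Ratios (÷ 0.03973): F 5.999, Fe 1.000, Li 3.000
Ratio ≈ 6:1:3, so the empirical formula is F6FeLi3

F6FeLi3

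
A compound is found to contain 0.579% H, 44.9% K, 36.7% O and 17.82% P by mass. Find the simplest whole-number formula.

HK2O4P

Assume 100 g: 0.579 g H, 44.9 g K, 36.7 g O, 17.82 g P.
Moles — H: 0.579 / 1.008 = 0.5744 mol; K: 44.9 / 39.10 = 1.148 mol; O: 36.7 / 16.00 = 2.294 mol; P: 17.82 / 30.97 = 0.5754 mol
Divide by the smallest (0.5744 mol H): H 1.000, K 1.999, O 3.993, P 1.002
Ratio ≈ 1:2:4:1, so the empirical formula is HK2O4P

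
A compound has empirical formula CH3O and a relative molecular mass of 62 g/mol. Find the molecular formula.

C2H6O2

Empirical-formula mass = 31.03 g/mol
n = 62 / 31.03 = 2.00 ≈ 2
Molecular formula = (CH3O)2 = C2H6O2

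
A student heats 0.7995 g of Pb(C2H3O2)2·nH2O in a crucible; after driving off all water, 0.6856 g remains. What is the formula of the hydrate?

Pb(C2H3O2)2·3H2O

Mass of water lost = 0.7995 − 0.6856 = 0.1139 g → 0.1139 / 18.02 = 0.006321 mol H2O
Molar mass of Pb(C2H3O2)2 = 325.29 g/mol → mol Pb(C2H3O2)2 = 0.6856 / 325.29 = 0.002108
n = 0.006321 / 0.002108 = 3.00 ≈ 3 → Pb(C2H3O2)2·3H2O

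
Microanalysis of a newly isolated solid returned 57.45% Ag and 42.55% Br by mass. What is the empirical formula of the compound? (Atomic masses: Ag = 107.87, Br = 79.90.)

AgBr

Assume 100 g: 57.45 g Ag, 42.55 g Br.
Moles — Ag: 57.45 / 107.87 = 0.5326 mol; Br: 42.55 / 79.90 = 0.5325 mol
Divide by the smallest (0.5325 mol Br): Ag 1.000, Br 1.000
Ratio ≈ 1:1, so the empirical formula is AgBr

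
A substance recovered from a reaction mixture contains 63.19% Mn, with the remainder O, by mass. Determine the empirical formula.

MnO2

Assume 100 g: 63.19 g Mn, 36.81 g O.
n(Mn) = 63.19/54.94 = 1.15, n(O) = 36.81/16.00 = 2.301
Smallest is Mn at 1.15 mol; normalising gives Mn 1.000, O 2.000
≈ 1:2 → MnO2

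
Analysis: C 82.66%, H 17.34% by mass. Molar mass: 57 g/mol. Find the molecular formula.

C4H10

Assume 100 g: 82.66 g C, 17.34 g H.
n(C) = 82.66/12.01 = 6.883, n(H) = 17.34/1.008 = 17.2
Smallest is C at 6.883 mol; normalising gives C 1.000, H 2.499
×2: C 2.00, H 5.00 → C2H5
Empirical-formula mass = 29.06 g/mol
n = 57 / 29.06 = 1.96 ≈ 2
Molecular formula = (C2H5)×2 = C4H10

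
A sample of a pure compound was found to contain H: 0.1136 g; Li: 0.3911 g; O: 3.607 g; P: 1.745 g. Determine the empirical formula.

H2LiO4P

Moles — H: 0.1136 / 1.008 = 0.1127 mol; Li: 0.3911 / 6.94 = 0.05635 mol; O: 3.607 / 16.00 = 0.2254 mol; P: 1.745 / 30.97 = 0.05634 mol
Divide by the smallest (0.05634 mol P): H 2.000, Li 1.000, O 4.001, P 1.000
≈ 2:1:4:1 → H2LiO4P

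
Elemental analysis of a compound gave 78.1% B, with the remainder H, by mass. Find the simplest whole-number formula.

BH3

Assume 100 g: 78.1 g B, 21.9 g H.
Moles — B: 78.1 / 10.81 = 7.225 mol; H: 21.9 / 1.008 = 21.73 mol
Divide by the smallest (7.225 mol B): B 1.000, H 3.007
→ BH3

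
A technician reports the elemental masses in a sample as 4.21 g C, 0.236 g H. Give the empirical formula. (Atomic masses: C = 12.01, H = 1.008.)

Moles — C: 4.21 / 12.01 = 0.3505 mol; H: 0.236 / 1.008 = 0.2341 mol
Smallest is H at 0.2341 mol; normalising gives C 1.497, H 1.000
×2: C 2.99, H 2.00 → C3H2

C3H2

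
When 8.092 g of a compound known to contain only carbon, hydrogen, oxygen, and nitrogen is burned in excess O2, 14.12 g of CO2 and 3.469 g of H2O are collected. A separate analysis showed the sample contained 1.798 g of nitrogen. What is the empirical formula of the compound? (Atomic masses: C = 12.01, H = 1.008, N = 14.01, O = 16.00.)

mol C = 14.12 / 44.01 = 0.3208; mass C = 0.3208 × 12.01 = 3.853 g
mol H = 2 × (3.469 / 18.02) = 0.3850; mass H = 0.3850 × 1.008 = 0.3881 g
mol N = 1.798 / 14.01 = 0.1283
mass O = 8.092 − (6.039) = 2.053 g → mol O = 0.1283
Ratios (÷ 0.1283): C 2.501, H 3.001, N 1.000, O 1.000
Multiply by 2: C 5.00, H 6.00, N 2.00, O 2.00 → C5H6N2O2

C5H6N2O2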